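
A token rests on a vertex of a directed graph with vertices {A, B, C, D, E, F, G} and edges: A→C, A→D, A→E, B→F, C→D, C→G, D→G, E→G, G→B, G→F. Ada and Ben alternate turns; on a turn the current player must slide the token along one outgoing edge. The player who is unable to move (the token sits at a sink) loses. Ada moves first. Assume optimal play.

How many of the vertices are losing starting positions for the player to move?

3

Positions with no move are L. A position that does have a move is losing for the player to move precisely when every available move leads to a winning position for the opponent. Fill in the labels:
Every edge goes from a vertex to one that appears earlier in the order F, B, G, D, C, E, A, so processing vertices in that order labels each vertex after all of its successors.
F: no outgoing edge → L
B: →F(L), so W
G: →F(L), so W
D: →G(W) only, which is W, so L
C: →D(L), so W
E: →G(W) only, which is W, so L
A: →E(L), so W
The L vertices are D, E, F; that is 3 in all.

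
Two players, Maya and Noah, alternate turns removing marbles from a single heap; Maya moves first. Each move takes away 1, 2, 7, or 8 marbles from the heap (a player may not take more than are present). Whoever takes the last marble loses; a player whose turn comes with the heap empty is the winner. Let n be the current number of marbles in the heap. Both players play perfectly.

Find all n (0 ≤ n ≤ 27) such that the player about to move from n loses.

1, 4, 7, 10, 13, 16, 19, 22, 25

Classify positions by backward induction: terminal positions (no move available) are W. From any other position, the mover wins iff some move reaches an L.
n=0: no move; the opponent has just taken the last marble and therefore loses → W
n=1: L (sole option 0(W) is W)
n=2: W (go to 1, an L position)
n=3: W (go to 1, an L position)
n=4: L (options 3(W), 2(W) are all W)
n=5: W (go to 4, an L position)
n=6: W (go to 4, an L position)
n=7: L (options 6(W), 5(W), 0(W) are all W)
n=8: W (go to 7, an L position)
n=9: W (go to 7, an L position)
n=10: L (options 9(W), 8(W), 3(W), 2(W) are all W)
n=11: W (go to 10, an L position)
n=12: W (go to 10, an L position)
n=13: L (options 12(W), 11(W), 6(W), 5(W) are all W)
n=14: W (go to 13, an L position)
n=15: W (go to 13, an L position)
n=16: L (options 15(W), 14(W), 9(W), 8(W) are all W)
n=17: W (go to 16, an L position)
n=18: W (go to 16, an L position)
n=19: L (options 18(W), 17(W), 12(W), 11(W) are all W)
n=20: W (go to 19, an L position)
n=21: W (go to 19, an L position)
n=22: L (options 21(W), 20(W), 15(W), 14(W) are all W)
n=23: W (go to 22, an L position)
n=24: W (go to 22, an L position)
n=25: L (options 24(W), 23(W), 18(W), 17(W) are all W)
n=26: W (go to 25, an L position)
n=27: W (go to 25, an L position)
The losing starting values of n are exactly the entries labelled L in this table (9 of them).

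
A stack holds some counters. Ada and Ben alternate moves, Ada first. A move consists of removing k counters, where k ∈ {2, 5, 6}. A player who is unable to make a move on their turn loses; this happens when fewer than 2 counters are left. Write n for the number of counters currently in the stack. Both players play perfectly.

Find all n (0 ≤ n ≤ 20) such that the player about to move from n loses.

Work bottom-up. With no move the player to move loses. Otherwise the position is W if at least one move leads to an L position for the opponent, and L if every move leads to a W.
n=0: no move → L
n=1: no move → L
n=2: reaches L-position 0 → W
n=3: reaches L-position 1 → W
n=4: only reaches 2(W), which is W → L
n=5: reaches L-position 0 → W
n=6: reaches L-position 4 → W
n=7: reaches L-position 1 → W
n=8: only reaches 6(W), 3(W), 2(W), all W → L
n=9: reaches L-position 4 → W
n=10: reaches L-position 8 → W
n=11: only reaches 9(W), 6(W), 5(W), all W → L
n=12: only reaches 10(W), 7(W), 6(W), all W → L
n=13: reaches L-position 11 → W
n=14: reaches L-position 12 → W
n=15: only reaches 13(W), 10(W), 9(W), all W → L
n=16: reaches L-position 11 → W
n=17: reaches L-position 15 → W
n=18: reaches L-position 12 → W
n=19: only reaches 17(W), 14(W), 13(W), all W → L
n=20: reaches L-position 15 → W
Reading off the rows marked L gives the requested list; there are 8 such values of n.

0, 1, 4, 8, 11, 12, 15, 19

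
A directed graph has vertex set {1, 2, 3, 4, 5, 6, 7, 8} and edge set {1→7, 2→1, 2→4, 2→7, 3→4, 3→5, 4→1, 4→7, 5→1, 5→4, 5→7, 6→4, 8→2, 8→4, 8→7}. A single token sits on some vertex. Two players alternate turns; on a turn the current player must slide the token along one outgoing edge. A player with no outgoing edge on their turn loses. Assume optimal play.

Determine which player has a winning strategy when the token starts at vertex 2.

The first player wins.

Work bottom-up. With no move the player to move loses. Otherwise the position is W if at least one move leads to an L position for the opponent, and L if every move leads to a W.
Every edge goes from a vertex to one that appears earlier in the order 7, 1, 4, 5, 2, 3, 8, 6, so processing vertices in that order labels each vertex after all of its successors.
7: no outgoing edge → L
1: reaches L-position 7 → W
4: reaches L-position 7 → W
5: reaches L-position 7 → W
2: reaches L-position 7 → W
3: only reaches 5(W), 4(W), all W → L
8: reaches L-position 7 → W
6: only reaches 4(W), which is W → L
From 2 the player to move can move to 7, reaching an L position.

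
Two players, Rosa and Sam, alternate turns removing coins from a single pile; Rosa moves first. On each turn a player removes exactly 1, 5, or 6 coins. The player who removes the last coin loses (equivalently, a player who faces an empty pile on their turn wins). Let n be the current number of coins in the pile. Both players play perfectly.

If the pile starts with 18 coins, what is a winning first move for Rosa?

Remove 6, leaving 12.

Classify positions by backward induction: terminal positions (no move available) are W. From any other position, the mover wins iff some move reaches an L.
n=0: no move; the opponent has just taken the last coin and therefore loses → W
n=1: L (sole option 0(W) is W)
n=2: W (go to 1, an L position)
n=3: L (sole option 2(W) is W)
n=4: W (go to 3, an L position)
n=5: L (options 4(W), 0(W) are all W)
n=6: W (go to 5, an L position)
n=7: W (go to 1, an L position)
n=8: W (go to 3, an L position)
n=9: W (go to 3, an L position)
n=10: W (go to 5, an L position)
n=11: W (go to 5, an L position)
n=12: L (options 11(W), 7(W), 6(W) are all W)
n=13: W (go to 12, an L position)
n=14: L (options 13(W), 9(W), 8(W) are all W)
n=15: W (go to 14, an L position)
n=16: L (options 15(W), 11(W), 10(W) are all W)
n=17: W (go to 16, an L position)
n=18: W (go to 12, an L position)
From 18, the L positions reachable in one move are: 12.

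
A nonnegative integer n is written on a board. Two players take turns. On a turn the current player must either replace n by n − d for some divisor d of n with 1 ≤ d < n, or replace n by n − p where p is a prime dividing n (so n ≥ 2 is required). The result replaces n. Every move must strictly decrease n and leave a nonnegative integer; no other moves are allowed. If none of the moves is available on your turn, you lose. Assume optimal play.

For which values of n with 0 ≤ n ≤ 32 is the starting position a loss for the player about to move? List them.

Build the W/L table. Terminal = L. A non-terminal position is W if it has a move to some L; otherwise it is L.
n=0: no move → L
n=1: no move → L
n=2: can move to 0, which is L ⇒ W
n=3: can move to 0, which is L ⇒ W
n=4: moves to 2(W), 3(W); every one is W ⇒ L
n=5: can move to 0, which is L ⇒ W
n=6: can move to 4, which is L ⇒ W
n=7: can move to 0, which is L ⇒ W
n=8: can move to 4, which is L ⇒ W
n=9: moves to 6(W), 8(W); every one is W ⇒ L
n=10: can move to 9, which is L ⇒ W
n=11: can move to 0, which is L ⇒ W
n=12: can move to 9, which is L ⇒ W
n=13: can move to 0, which is L ⇒ W
n=14: moves to 7(W), 12(W), 13(W); every one is W ⇒ L
n=15: can move to 14, which is L ⇒ W
n=16: can move to 14, which is L ⇒ W
n=17: can move to 0, which is L ⇒ W
n=18: can move to 9, which is L ⇒ W
n=19: can move to 0, which is L ⇒ W
n=20: moves to 10(W), 15(W), 16(W), 18(W), 19(W); every one is W ⇒ L
n=21: can move to 14, which is L ⇒ W
n=22: can move to 20, which is L ⇒ W
n=23: can move to 0, which is L ⇒ W
n=24: can move to 20, which is L ⇒ W
n=25: can move to 20, which is L ⇒ W
n=26: moves to 13(W), 24(W), 25(W); every one is W ⇒ L
n=27: can move to 26, which is L ⇒ W
n=28: can move to 14, which is L ⇒ W
n=29: can move to 0, which is L ⇒ W
n=30: can move to 20, which is L ⇒ W
n=31: can move to 0, which is L ⇒ W
n=32: moves to 16(W), 24(W), 28(W), 30(W), 31(W); every one is W ⇒ L
The losing starting values of n are exactly the entries labelled L in this table (8 of them).

0, 1, 4, 9, 14, 20, 26, 32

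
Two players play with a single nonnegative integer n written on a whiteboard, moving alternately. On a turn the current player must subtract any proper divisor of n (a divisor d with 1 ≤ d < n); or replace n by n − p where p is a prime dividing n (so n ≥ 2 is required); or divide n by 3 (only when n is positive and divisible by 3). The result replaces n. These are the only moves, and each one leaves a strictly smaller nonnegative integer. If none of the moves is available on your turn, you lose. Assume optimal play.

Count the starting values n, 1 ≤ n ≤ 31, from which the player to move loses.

6

Build the W/L table. Terminal = L. A non-terminal position is W if it has a move to some L; otherwise it is L.
n=0: no move → L
n=1: no move → L
n=2: W (go to 0, an L position)
n=3: W (go to 0, an L position)
n=4: L (options 2(W), 3(W) are all W)
n=5: W (go to 0, an L position)
n=6: W (go to 4, an L position)
n=7: W (go to 0, an L position)
n=8: W (go to 4, an L position)
n=9: L (options 3(W), 6(W), 8(W) are all W)
n=10: W (go to 9, an L position)
n=11: W (go to 0, an L position)
n=12: W (go to 4, an L position)
n=13: W (go to 0, an L position)
n=14: L (options 7(W), 12(W), 13(W) are all W)
n=15: W (go to 14, an L position)
n=16: W (go to 14, an L position)
n=17: W (go to 0, an L position)
n=18: W (go to 9, an L position)
n=19: W (go to 0, an L position)
n=20: L (options 10(W), 15(W), 16(W), 18(W), 19(W) are all W)
n=21: W (go to 14, an L position)
n=22: W (go to 20, an L position)
n=23: W (go to 0, an L position)
n=24: W (go to 20, an L position)
n=25: W (go to 20, an L position)
n=26: L (options 13(W), 24(W), 25(W) are all W)
n=27: W (go to 9, an L position)
n=28: W (go to 14, an L position)
n=29: W (go to 0, an L position)
n=30: W (go to 20, an L position)
n=31: W (go to 0, an L position)
L entries with 1 ≤ n ≤ 31 (n=0 is outside the asked range and is not counted): n = 1, 4, 9, 14, 20, 26; that makes 6.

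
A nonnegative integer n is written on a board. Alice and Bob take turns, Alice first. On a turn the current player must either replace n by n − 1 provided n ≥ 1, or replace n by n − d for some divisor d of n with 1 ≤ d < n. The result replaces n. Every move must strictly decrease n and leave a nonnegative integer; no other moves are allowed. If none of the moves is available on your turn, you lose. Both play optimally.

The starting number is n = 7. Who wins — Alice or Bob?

Bob wins.

Build the W/L table. Terminal = L. A non-terminal position is W if it has a move to some L; otherwise it is L.
n=0: no move → L
n=1: reaches L-position 0 → W
n=2: only reaches 1(W), which is W → L
n=3: reaches L-position 2 → W
n=4: reaches L-position 2 → W
n=5: only reaches 4(W), which is W → L
n=6: reaches L-position 5 → W
n=7: only reaches 6(W), which is W → L
Every move from 7 reaches a W position, so the mover loses.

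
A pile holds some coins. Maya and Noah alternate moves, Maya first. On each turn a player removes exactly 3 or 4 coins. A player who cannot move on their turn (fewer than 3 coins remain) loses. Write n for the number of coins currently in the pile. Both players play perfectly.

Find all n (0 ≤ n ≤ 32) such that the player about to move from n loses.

Classify positions by backward induction: terminal positions (no move available) are L. From any other position, the mover wins iff some move reaches an L.
n=0: no move → L
n=1: no move → L
n=2: no move → L
n=3: W (go to 0, an L position)
n=4: W (go to 1, an L position)
n=5: W (go to 2, an L position)
n=6: W (go to 2, an L position)
n=7: L (options 4(W), 3(W) are all W)
n=8: L (options 5(W), 4(W) are all W)
n=9: L (options 6(W), 5(W) are all W)
n=10: W (go to 7, an L position)
n=11: W (go to 8, an L position)
n=12: W (go to 9, an L position)
n=13: W (go to 9, an L position)
n=14: L (options 11(W), 10(W) are all W)
n=15: L (options 12(W), 11(W) are all W)
n=16: L (options 13(W), 12(W) are all W)
n=17: W (go to 14, an L position)
n=18: W (go to 15, an L position)
n=19: W (go to 16, an L position)
n=20: W (go to 16, an L position)
n=21: L (options 18(W), 17(W) are all W)
n=22: L (options 19(W), 18(W) are all W)
n=23: L (options 20(W), 19(W) are all W)
n=24: W (go to 21, an L position)
n=25: W (go to 22, an L position)
n=26: W (go to 23, an L position)
n=27: W (go to 23, an L position)
n=28: L (options 25(W), 24(W) are all W)
n=29: L (options 26(W), 25(W) are all W)
n=30: L (options 27(W), 26(W) are all W)
n=31: W (go to 28, an L position)
n=32: W (go to 29, an L position)
Reading off the rows marked L gives the requested list; there are 15 such values of n.

0, 1, 2, 7, 8, 9, 14, 15, 16, 21, 22, 23, 28, 29, 30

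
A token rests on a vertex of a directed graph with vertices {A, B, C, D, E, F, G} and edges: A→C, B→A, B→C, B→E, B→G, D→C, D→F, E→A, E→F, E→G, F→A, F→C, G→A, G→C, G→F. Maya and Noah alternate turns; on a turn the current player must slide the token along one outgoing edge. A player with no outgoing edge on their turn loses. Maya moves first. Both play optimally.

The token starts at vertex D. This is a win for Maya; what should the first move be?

Move to C.

Classify positions by backward induction: terminal positions (no move available) are L. From any other position, the mover wins iff some move reaches an L.
Every edge goes from a vertex to one that appears earlier in the order C, A, F, G, E, D, B, so processing vertices in that order labels each vertex after all of its successors.
C: no outgoing edge → L
A: reaches L-position C → W
F: reaches L-position C → W
G: reaches L-position C → W
E: only reaches G(W), F(W), A(W), all W → L
D: reaches L-position C → W
B: reaches L-position E → W
From D, the L positions reachable in one move are: C.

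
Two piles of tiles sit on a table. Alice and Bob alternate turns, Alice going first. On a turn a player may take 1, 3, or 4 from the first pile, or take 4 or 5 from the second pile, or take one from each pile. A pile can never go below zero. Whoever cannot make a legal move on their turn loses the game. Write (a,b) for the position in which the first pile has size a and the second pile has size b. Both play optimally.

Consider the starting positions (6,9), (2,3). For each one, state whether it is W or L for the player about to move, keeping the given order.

Use the standard recursion: the mover loses at a terminal position; elsewhere, the mover wins exactly when some move hands the opponent an L position.
No move ever increases a pile, so every position that can arise here has a ≤ 6 and b ≤ 9; it is enough to label the cells with 0 ≤ a ≤ 6 and 0 ≤ b ≤ 9.
Every move lowers a or b (never raises either), so fill the grid row by row in increasing a, and left to right within a row: each cell's successors are then already labelled.
      b=0  b=1  b=2  b=3  b=4  b=5  b=6  b=7  b=8  b=9
a=0:    L    L    L    L    W    W    W    W    W    L
a=1:    W    W    W    W    W    L    L    L    L    W
a=2:    L    L    L    L    W    W    W    W    W    W
a=3:    W    W    W    W    W    L    L    L    L    W
a=4:    W    W    W    W    L    W    W    W    W    W
a=5:    W    W    W    W    W    W    W    W    W    L
a=6:    W    W    W    W    L    W    W    W    W    W
Cells with no legal move (terminal, hence L): (0,0), (0,1), (0,2), (0,3).
The remaining L cells, each justified by listing all of its moves:
(0,9): →(0,5)(W), (0,4)(W) — all W, so L
(1,5): →(0,5)(W), (1,1)(W), (1,0)(W), (0,4)(W) — all W, so L
(1,6): →(0,6)(W), (1,2)(W), (1,1)(W), (0,5)(W) — all W, so L
(1,7): →(0,7)(W), (1,3)(W), (1,2)(W), (0,6)(W) — all W, so L
(1,8): →(0,8)(W), (1,4)(W), (1,3)(W), (0,7)(W) — all W, so L
(2,0): →(1,0)(W) only, which is W, so L
(2,1): →(1,1)(W), (1,0)(W) — all W, so L
(2,2): →(1,2)(W), (1,1)(W) — all W, so L
(2,3): →(1,3)(W), (1,2)(W) — all W, so L
(3,5): →(2,5)(W), (0,5)(W), (3,1)(W), (3,0)(W), (2,4)(W) — all W, so L
(3,6): →(2,6)(W), (0,6)(W), (3,2)(W), (3,1)(W), (2,5)(W) — all W, so L
(3,7): →(2,7)(W), (0,7)(W), (3,3)(W), (3,2)(W), (2,6)(W) — all W, so L
(3,8): →(2,8)(W), (0,8)(W), (3,4)(W), (3,3)(W), (2,7)(W) — all W, so L
(4,4): →(3,4)(W), (1,4)(W), (0,4)(W), (4,0)(W), (3,3)(W) — all W, so L
(5,9): →(4,9)(W), (2,9)(W), (1,9)(W), (5,5)(W), (5,4)(W), (4,8)(W) — all W, so L
(6,4): →(5,4)(W), (3,4)(W), (2,4)(W), (6,0)(W), (5,3)(W) — all W, so L
Every other cell has at least one move into one of the L cells above, so it is W.
(6,9): the move to (5,9) reaches an L cell, so W
(2,3): one of the L cells justified above, so L

(6,9): W, (2,3): L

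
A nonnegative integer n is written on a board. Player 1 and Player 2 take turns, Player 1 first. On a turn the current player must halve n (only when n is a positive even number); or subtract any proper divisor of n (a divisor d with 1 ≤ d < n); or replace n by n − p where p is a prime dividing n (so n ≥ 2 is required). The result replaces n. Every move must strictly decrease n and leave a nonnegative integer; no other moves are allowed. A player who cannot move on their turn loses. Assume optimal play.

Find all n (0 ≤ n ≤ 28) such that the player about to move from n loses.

Label each position W (a win for the player to move) or L (a loss). A position with no legal move is L; any other position is W exactly when some move reaches an L, and L when every move reaches a W.
n=0: no move → L
n=1: no move → L
n=2: can move to 0, which is L ⇒ W
n=3: can move to 0, which is L ⇒ W
n=4: moves to 2(W), 3(W); every one is W ⇒ L
n=5: can move to 0, which is L ⇒ W
n=6: can move to 4, which is L ⇒ W
n=7: can move to 0, which is L ⇒ W
n=8: can move to 4, which is L ⇒ W
n=9: moves to 6(W), 8(W); every one is W ⇒ L
n=10: can move to 9, which is L ⇒ W
n=11: can move to 0, which is L ⇒ W
n=12: can move to 9, which is L ⇒ W
n=13: can move to 0, which is L ⇒ W
n=14: moves to 7(W), 12(W), 13(W); every one is W ⇒ L
n=15: can move to 14, which is L ⇒ W
n=16: can move to 14, which is L ⇒ W
n=17: can move to 0, which is L ⇒ W
n=18: can move to 9, which is L ⇒ W
n=19: can move to 0, which is L ⇒ W
n=20: moves to 10(W), 15(W), 16(W), 18(W), 19(W); every one is W ⇒ L
n=21: can move to 14, which is L ⇒ W
n=22: can move to 20, which is L ⇒ W
n=23: can move to 0, which is L ⇒ W
n=24: can move to 20, which is L ⇒ W
n=25: can move to 20, which is L ⇒ W
n=26: moves to 13(W), 24(W), 25(W); every one is W ⇒ L
n=27: can move to 26, which is L ⇒ W
n=28: can move to 14, which is L ⇒ W
The losing starting values of n are exactly the entries labelled L in this table (7 of them).

0, 1, 4, 9, 14, 20, 26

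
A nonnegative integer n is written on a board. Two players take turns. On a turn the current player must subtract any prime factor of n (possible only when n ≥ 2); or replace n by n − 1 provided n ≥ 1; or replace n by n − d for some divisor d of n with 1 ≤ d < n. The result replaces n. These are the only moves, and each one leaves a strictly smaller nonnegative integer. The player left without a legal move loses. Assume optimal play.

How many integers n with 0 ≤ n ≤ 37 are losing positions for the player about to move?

Classify positions by backward induction: terminal positions (no move available) are L. From any other position, the mover wins iff some move reaches an L.
n=0: no move → L
n=1: W (go to 0, an L position)
n=2: W (go to 0, an L position)
n=3: W (go to 0, an L position)
n=4: L (options 2(W), 3(W) are all W)
n=5: W (go to 0, an L position)
n=6: W (go to 4, an L position)
n=7: W (go to 0, an L position)
n=8: W (go to 4, an L position)
n=9: L (options 6(W), 8(W) are all W)
n=10: W (go to 9, an L position)
n=11: W (go to 0, an L position)
n=12: W (go to 9, an L position)
n=13: W (go to 0, an L position)
n=14: L (options 7(W), 12(W), 13(W) are all W)
n=15: W (go to 14, an L position)
n=16: W (go to 14, an L position)
n=17: W (go to 0, an L position)
n=18: W (go to 9, an L position)
n=19: W (go to 0, an L position)
n=20: L (options 10(W), 15(W), 16(W), 18(W), 19(W) are all W)
n=21: W (go to 14, an L position)
n=22: W (go to 20, an L position)
n=23: W (go to 0, an L position)
n=24: W (go to 20, an L position)
n=25: W (go to 20, an L position)
n=26: L (options 13(W), 24(W), 25(W) are all W)
n=27: W (go to 26, an L position)
n=28: W (go to 14, an L position)
n=29: W (go to 0, an L position)
n=30: W (go to 20, an L position)
n=31: W (go to 0, an L position)
n=32: L (options 16(W), 24(W), 28(W), 30(W), 31(W) are all W)
n=33: W (go to 32, an L position)
n=34: W (go to 32, an L position)
n=35: L (options 28(W), 30(W), 34(W) are all W)
n=36: W (go to 32, an L position)
n=37: W (go to 0, an L position)
L entries with 0 ≤ n ≤ 37: n = 0, 4, 9, 14, 20, 26, 32, 35; that makes 8.

8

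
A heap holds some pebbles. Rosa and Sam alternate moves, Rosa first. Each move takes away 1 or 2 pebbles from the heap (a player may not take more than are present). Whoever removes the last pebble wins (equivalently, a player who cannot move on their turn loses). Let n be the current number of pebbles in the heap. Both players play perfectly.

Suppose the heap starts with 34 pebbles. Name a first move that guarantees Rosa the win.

Remove 1, leaving 33.

Label each position W (a win for the player to move) or L (a loss). A position with no legal move is L; any other position is W exactly when some move reaches an L, and L when every move reaches a W.
n=0: no move → L
n=1: can move to 0, which is L ⇒ W
n=2: can move to 0, which is L ⇒ W
n=3: moves to 2(W), 1(W); every one is W ⇒ L
n=4: can move to 3, which is L ⇒ W
n=5: can move to 3, which is L ⇒ W
n=6: moves to 5(W), 4(W); every one is W ⇒ L
n=7: can move to 6, which is L ⇒ W
n=8: can move to 6, which is L ⇒ W
n=9: moves to 8(W), 7(W); every one is W ⇒ L
n=10: can move to 9, which is L ⇒ W
n=11: can move to 9, which is L ⇒ W
n=12: moves to 11(W), 10(W); every one is W ⇒ L
n=13: can move to 12, which is L ⇒ W
n=14: can move to 12, which is L ⇒ W
n=15: moves to 14(W), 13(W); every one is W ⇒ L
n=16: can move to 15, which is L ⇒ W
n=17: can move to 15, which is L ⇒ W
n=18: moves to 17(W), 16(W); every one is W ⇒ L
n=19: can move to 18, which is L ⇒ W
n=20: can move to 18, which is L ⇒ W
n=21: moves to 20(W), 19(W); every one is W ⇒ L
n=22: can move to 21, which is L ⇒ W
n=23: can move to 21, which is L ⇒ W
n=24: moves to 23(W), 22(W); every one is W ⇒ L
n=25: can move to 24, which is L ⇒ W
n=26: can move to 24, which is L ⇒ W
n=27: moves to 26(W), 25(W); every one is W ⇒ L
n=28: can move to 27, which is L ⇒ W
n=29: can move to 27, which is L ⇒ W
n=30: moves to 29(W), 28(W); every one is W ⇒ L
n=31: can move to 30, which is L ⇒ W
n=32: can move to 30, which is L ⇒ W
n=33: moves to 32(W), 31(W); every one is W ⇒ L
n=34: can move to 33, which is L ⇒ W
From 34, the L positions reachable in one move are: 33.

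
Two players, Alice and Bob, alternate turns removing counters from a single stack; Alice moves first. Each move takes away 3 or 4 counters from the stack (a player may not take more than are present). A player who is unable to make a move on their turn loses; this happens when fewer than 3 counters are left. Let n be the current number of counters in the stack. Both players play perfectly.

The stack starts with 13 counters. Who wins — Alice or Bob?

Alice wins.

Build the W/L table. Terminal = L. A non-terminal position is W if it has a move to some L; otherwise it is L.
n=0: no move → L
n=1: no move → L
n=2: no move → L
n=3: can move to 0, which is L ⇒ W
n=4: can move to 1, which is L ⇒ W
n=5: can move to 2, which is L ⇒ W
n=6: can move to 2, which is L ⇒ W
n=7: moves to 4(W), 3(W); every one is W ⇒ L
n=8: moves to 5(W), 4(W); every one is W ⇒ L
n=9: moves to 6(W), 5(W); every one is W ⇒ L
n=10: can move to 7, which is L ⇒ W
n=11: can move to 8, which is L ⇒ W
n=12: can move to 9, which is L ⇒ W
n=13: can move to 9, which is L ⇒ W
From 13 Alice can remove 4, leaving 9, reaching an L position.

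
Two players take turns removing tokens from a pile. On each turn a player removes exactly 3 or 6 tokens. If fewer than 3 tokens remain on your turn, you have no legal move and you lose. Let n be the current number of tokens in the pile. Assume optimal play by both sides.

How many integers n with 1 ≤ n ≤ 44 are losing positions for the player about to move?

Build the W/L table. Terminal = L. A non-terminal position is W if it has a move to some L; otherwise it is L.
n=0: no move → L
n=1: no move → L
n=2: no move → L
n=3: →0(L), so W
n=4: →1(L), so W
n=5: →2(L), so W
n=6: →0(L), so W
n=7: →1(L), so W
n=8: →2(L), so W
n=9: →6(W), 3(W) — all W, so L
n=10: →7(W), 4(W) — all W, so L
n=11: →8(W), 5(W) — all W, so L
n=12: →9(L), so W
n=13: →10(L), so W
n=14: →11(L), so W
n=15: →9(L), so W
n=16: →10(L), so W
n=17: →11(L), so W
n=18: →15(W), 12(W) — all W, so L
n=19: →16(W), 13(W) — all W, so L
n=20: →17(W), 14(W) — all W, so L
n=21: →18(L), so W
n=22: →19(L), so W
n=23: →20(L), so W
n=24: →18(L), so W
n=25: →19(L), so W
n=26: →20(L), so W
n=27: →24(W), 21(W) — all W, so L
n=28: →25(W), 22(W) — all W, so L
n=29: →26(W), 23(W) — all W, so L
n=30: →27(L), so W
n=31: →28(L), so W
n=32: →29(L), so W
n=33: →27(L), so W
n=34: →28(L), so W
n=35: →29(L), so W
n=36: →33(W), 30(W) — all W, so L
n=37: →34(W), 31(W) — all W, so L
n=38: →35(W), 32(W) — all W, so L
n=39: →36(L), so W
n=40: →37(L), so W
n=41: →38(L), so W
n=42: →36(L), so W
n=43: →37(L), so W
n=44: →38(L), so W
L entries with 1 ≤ n ≤ 44 (n=0 is outside the asked range and is not counted): n = 1, 2, 9, 10, 11, 18, 19, 20, 27, 28, 29, 36, 37, 38; that makes 14.

14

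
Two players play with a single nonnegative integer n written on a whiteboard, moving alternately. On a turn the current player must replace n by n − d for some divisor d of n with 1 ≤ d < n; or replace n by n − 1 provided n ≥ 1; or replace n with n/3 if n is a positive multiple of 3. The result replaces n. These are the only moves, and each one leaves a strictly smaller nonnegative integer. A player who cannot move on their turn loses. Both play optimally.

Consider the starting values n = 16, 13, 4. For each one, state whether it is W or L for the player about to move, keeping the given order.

Classify positions by backward induction: terminal positions (no move available) are L. From any other position, the mover wins iff some move reaches an L.
n=0: no move → L
n=1: can move to 0, which is L ⇒ W
n=2: the only move is to 1(W), a W ⇒ L
n=3: can move to 2, which is L ⇒ W
n=4: can move to 2, which is L ⇒ W
n=5: the only move is to 4(W), a W ⇒ L
n=6: can move to 2, which is L ⇒ W
n=7: the only move is to 6(W), a W ⇒ L
n=8: can move to 7, which is L ⇒ W
n=9: moves to 3(W), 6(W), 8(W); every one is W ⇒ L
n=10: can move to 5, which is L ⇒ W
n=11: the only move is to 10(W), a W ⇒ L
n=12: can move to 9, which is L ⇒ W
n=13: the only move is to 12(W), a W ⇒ L
n=14: can move to 7, which is L ⇒ W
n=15: can move to 5, which is L ⇒ W
n=16: moves to 8(W), 12(W), 14(W), 15(W); every one is W ⇒ L

16: L, 13: L, 4: W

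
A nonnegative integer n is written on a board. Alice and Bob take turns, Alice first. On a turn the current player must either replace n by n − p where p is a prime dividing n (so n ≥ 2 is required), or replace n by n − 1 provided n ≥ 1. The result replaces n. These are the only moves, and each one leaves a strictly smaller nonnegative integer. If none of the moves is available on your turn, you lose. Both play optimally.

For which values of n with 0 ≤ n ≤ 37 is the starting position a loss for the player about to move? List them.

Classify positions by backward induction: terminal positions (no move available) are L. From any other position, the mover wins iff some move reaches an L.
n=0: no move → L
n=1: can move to 0, which is L ⇒ W
n=2: can move to 0, which is L ⇒ W
n=3: can move to 0, which is L ⇒ W
n=4: moves to 2(W), 3(W); every one is W ⇒ L
n=5: can move to 0, which is L ⇒ W
n=6: can move to 4, which is L ⇒ W
n=7: can move to 0, which is L ⇒ W
n=8: moves to 6(W), 7(W); every one is W ⇒ L
n=9: can move to 8, which is L ⇒ W
n=10: can move to 8, which is L ⇒ W
n=11: can move to 0, which is L ⇒ W
n=12: moves to 9(W), 10(W), 11(W); every one is W ⇒ L
n=13: can move to 0, which is L ⇒ W
n=14: can move to 12, which is L ⇒ W
n=15: can move to 12, which is L ⇒ W
n=16: moves to 14(W), 15(W); every one is W ⇒ L
n=17: can move to 0, which is L ⇒ W
n=18: can move to 16, which is L ⇒ W
n=19: can move to 0, which is L ⇒ W
n=20: moves to 15(W), 18(W), 19(W); every one is W ⇒ L
n=21: can move to 20, which is L ⇒ W
n=22: can move to 20, which is L ⇒ W
n=23: can move to 0, which is L ⇒ W
n=24: moves to 21(W), 22(W), 23(W); every one is W ⇒ L
n=25: can move to 20, which is L ⇒ W
n=26: can move to 24, which is L ⇒ W
n=27: can move to 24, which is L ⇒ W
n=28: moves to 21(W), 26(W), 27(W); every one is W ⇒ L
n=29: can move to 0, which is L ⇒ W
n=30: can move to 28, which is L ⇒ W
n=31: can move to 0, which is L ⇒ W
n=32: moves to 30(W), 31(W); every one is W ⇒ L
n=33: can move to 32, which is L ⇒ W
n=34: can move to 32, which is L ⇒ W
n=35: can move to 28, which is L ⇒ W
n=36: moves to 33(W), 34(W), 35(W); every one is W ⇒ L
n=37: can move to 0, which is L ⇒ W
The losing starting values of n are exactly the entries labelled L in this table (10 of them).

0, 4, 8, 12, 16, 20, 24, 28, 32, 36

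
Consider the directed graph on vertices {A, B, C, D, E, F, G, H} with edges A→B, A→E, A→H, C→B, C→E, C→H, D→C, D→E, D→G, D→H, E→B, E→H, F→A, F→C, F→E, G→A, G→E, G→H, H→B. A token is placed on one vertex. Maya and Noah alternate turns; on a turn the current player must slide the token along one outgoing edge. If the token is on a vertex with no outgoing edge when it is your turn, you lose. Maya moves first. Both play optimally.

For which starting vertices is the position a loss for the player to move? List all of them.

B, F, G

Positions with no move are L. A position that does have a move is losing for the player to move precisely when every available move leads to a winning position for the opponent. Fill in the labels:
Every edge goes from a vertex to one that appears earlier in the order B, H, E, C, A, G, D, F, so processing vertices in that order labels each vertex after all of its successors.
B: no outgoing edge → L
H: can move to B, which is L ⇒ W
E: can move to B, which is L ⇒ W
C: can move to B, which is L ⇒ W
A: can move to B, which is L ⇒ W
G: moves to A(W), E(W), H(W); every one is W ⇒ L
D: can move to G, which is L ⇒ W
F: moves to A(W), C(W), E(W); every one is W ⇒ L
Reading off the rows marked L gives the requested list; there are 3 such vertices.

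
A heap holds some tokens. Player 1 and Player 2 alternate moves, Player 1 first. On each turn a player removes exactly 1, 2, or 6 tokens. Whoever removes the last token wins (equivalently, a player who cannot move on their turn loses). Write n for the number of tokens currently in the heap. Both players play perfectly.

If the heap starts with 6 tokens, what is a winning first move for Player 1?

Remove 6, leaving 0.

Work bottom-up. With no move the player to move loses. Otherwise the position is W if at least one move leads to an L position for the opponent, and L if every move leads to a W.
n=0: no move → L
n=1: reaches L-position 0 → W
n=2: reaches L-position 0 → W
n=3: only reaches 2(W), 1(W), all W → L
n=4: reaches L-position 3 → W
n=5: reaches L-position 3 → W
n=6: reaches L-position 0 → W
From 6, the L positions reachable in one move are: 0.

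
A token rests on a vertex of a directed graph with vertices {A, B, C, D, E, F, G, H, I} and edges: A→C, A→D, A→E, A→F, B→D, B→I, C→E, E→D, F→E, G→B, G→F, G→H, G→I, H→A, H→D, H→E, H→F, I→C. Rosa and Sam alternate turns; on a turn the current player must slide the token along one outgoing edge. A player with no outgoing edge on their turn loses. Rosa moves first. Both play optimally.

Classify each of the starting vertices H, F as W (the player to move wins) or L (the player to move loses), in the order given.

Compute win/loss labels from the base case upward. A position with no move is L. Any other position is W if it can reach an L in one move, else L.
Every edge goes from a vertex to one that appears earlier in the order D, E, C, I, B, F, A, H, G, so processing vertices in that order labels each vertex after all of its successors.
D: no outgoing edge → L
E: reaches L-position D → W
C: only reaches E(W), which is W → L
I: reaches L-position C → W
B: reaches L-position D → W
F: only reaches E(W), which is W → L
A: reaches L-position F → W
H: reaches L-position F → W
G: reaches L-position F → W

H: W, F: L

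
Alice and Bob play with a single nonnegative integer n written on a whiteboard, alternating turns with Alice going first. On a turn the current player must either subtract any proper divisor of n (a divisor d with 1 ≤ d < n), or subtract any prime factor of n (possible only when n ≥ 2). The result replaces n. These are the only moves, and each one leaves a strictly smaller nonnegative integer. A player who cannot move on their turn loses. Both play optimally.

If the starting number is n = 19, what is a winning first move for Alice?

Use the standard recursion: the mover loses at a terminal position; elsewhere, the mover wins exactly when some move hands the opponent an L position.
n=0: no move → L
n=1: no move → L
n=2: →0(L), so W
n=3: →0(L), so W
n=4: →2(W), 3(W) — all W, so L
n=5: →0(L), so W
n=6: →4(L), so W
n=7: →0(L), so W
n=8: →4(L), so W
n=9: →6(W), 8(W) — all W, so L
n=10: →9(L), so W
n=11: →0(L), so W
n=12: →9(L), so W
n=13: →0(L), so W
n=14: →7(W), 12(W), 13(W) — all W, so L
n=15: →14(L), so W
n=16: →14(L), so W
n=17: →0(L), so W
n=18: →9(L), so W
n=19: →0(L), so W
From 19, the L positions reachable in one move are: 0.

Move to 0.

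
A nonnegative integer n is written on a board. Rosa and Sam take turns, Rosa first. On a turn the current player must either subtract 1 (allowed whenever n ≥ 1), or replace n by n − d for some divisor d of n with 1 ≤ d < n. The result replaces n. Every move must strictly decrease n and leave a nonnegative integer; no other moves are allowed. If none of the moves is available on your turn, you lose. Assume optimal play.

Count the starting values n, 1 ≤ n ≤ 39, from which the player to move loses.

19

Label each position W (a win for the player to move) or L (a loss). A position with no legal move is L; any other position is W exactly when some move reaches an L, and L when every move reaches a W.
n=0: no move → L
n=1: W (go to 0, an L position)
n=2: L (sole option 1(W) is W)
n=3: W (go to 2, an L position)
n=4: W (go to 2, an L position)
n=5: L (sole option 4(W) is W)
n=6: W (go to 5, an L position)
n=7: L (sole option 6(W) is W)
n=8: W (go to 7, an L position)
n=9: L (options 6(W), 8(W) are all W)
n=10: W (go to 5, an L position)
n=11: L (sole option 10(W) is W)
n=12: W (go to 9, an L position)
n=13: L (sole option 12(W) is W)
n=14: W (go to 7, an L position)
n=15: L (options 10(W), 12(W), 14(W) are all W)
n=16: W (go to 15, an L position)
n=17: L (sole option 16(W) is W)
n=18: W (go to 9, an L position)
n=19: L (sole option 18(W) is W)
n=20: W (go to 15, an L position)
n=21: L (options 14(W), 18(W), 20(W) are all W)
n=22: W (go to 11, an L position)
n=23: L (sole option 22(W) is W)
n=24: W (go to 21, an L position)
n=25: L (options 20(W), 24(W) are all W)
n=26: W (go to 13, an L position)
n=27: L (options 18(W), 24(W), 26(W) are all W)
n=28: W (go to 21, an L position)
n=29: L (sole option 28(W) is W)
n=30: W (go to 15, an L position)
n=31: L (sole option 30(W) is W)
n=32: W (go to 31, an L position)
n=33: L (options 22(W), 30(W), 32(W) are all W)
n=34: W (go to 17, an L position)
n=35: L (options 28(W), 30(W), 34(W) are all W)
n=36: W (go to 27, an L position)
n=37: L (sole option 36(W) is W)
n=38: W (go to 19, an L position)
n=39: L (options 26(W), 36(W), 38(W) are all W)
L entries with 1 ≤ n ≤ 39 (n=0 is outside the asked range and is not counted): n = 2, 5, 7, 9, 11, 13, 15, 17, 19, 21, 23, 25, 27, 29, 31, 33, 35, 37, 39; that makes 19.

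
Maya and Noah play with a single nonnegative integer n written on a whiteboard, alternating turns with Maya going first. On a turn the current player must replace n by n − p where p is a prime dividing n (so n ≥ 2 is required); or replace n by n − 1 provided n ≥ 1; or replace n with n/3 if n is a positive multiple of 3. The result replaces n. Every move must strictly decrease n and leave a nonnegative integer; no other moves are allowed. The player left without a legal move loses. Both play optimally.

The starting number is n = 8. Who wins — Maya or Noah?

Work bottom-up. With no move the player to move loses. Otherwise the position is W if at least one move leads to an L position for the opponent, and L if every move leads to a W.
n=0: no move → L
n=1: can move to 0, which is L ⇒ W
n=2: can move to 0, which is L ⇒ W
n=3: can move to 0, which is L ⇒ W
n=4: moves to 2(W), 3(W); every one is W ⇒ L
n=5: can move to 0, which is L ⇒ W
n=6: can move to 4, which is L ⇒ W
n=7: can move to 0, which is L ⇒ W
n=8: moves to 6(W), 7(W); every one is W ⇒ L
The starting position 8 is L: whatever Maya does, the opponent receives a W position.

Noah wins.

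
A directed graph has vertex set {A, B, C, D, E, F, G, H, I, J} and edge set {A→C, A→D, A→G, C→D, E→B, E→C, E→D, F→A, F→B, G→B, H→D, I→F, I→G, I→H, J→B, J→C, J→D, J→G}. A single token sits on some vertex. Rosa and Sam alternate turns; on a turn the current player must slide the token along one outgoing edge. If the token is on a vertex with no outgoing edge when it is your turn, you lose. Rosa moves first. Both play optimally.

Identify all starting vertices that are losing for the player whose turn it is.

B, D, I

Use the standard recursion: the mover loses at a terminal position; elsewhere, the mover wins exactly when some move hands the opponent an L position.
Every edge goes from a vertex to one that appears earlier in the order B, D, C, G, E, J, A, H, F, I, so processing vertices in that order labels each vertex after all of its successors.
B: no outgoing edge → L
D: no outgoing edge → L
C: can move to D, which is L ⇒ W
G: can move to B, which is L ⇒ W
E: can move to D, which is L ⇒ W
J: can move to D, which is L ⇒ W
A: can move to D, which is L ⇒ W
H: can move to D, which is L ⇒ W
F: can move to B, which is L ⇒ W
I: moves to F(W), H(W), G(W); every one is W ⇒ L
The losing starting vertices are exactly the entries labelled L in this table (3 of them).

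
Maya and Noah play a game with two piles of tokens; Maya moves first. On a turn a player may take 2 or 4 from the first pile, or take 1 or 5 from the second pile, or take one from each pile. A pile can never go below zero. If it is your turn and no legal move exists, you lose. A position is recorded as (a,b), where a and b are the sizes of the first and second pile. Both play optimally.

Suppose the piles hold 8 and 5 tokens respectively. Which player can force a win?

Maya wins.

Classify positions by backward induction: terminal positions (no move available) are L. From any other position, the mover wins iff some move reaches an L.
No move ever increases a pile, so every position that can arise here has a ≤ 8 and b ≤ 5; it is enough to label the cells with 0 ≤ a ≤ 8 and 0 ≤ b ≤ 5.
Every move lowers a or b (never raises either), so fill the grid row by row in increasing a, and left to right within a row: each cell's successors are then already labelled.
      b=0  b=1  b=2  b=3  b=4  b=5
a=0:    L    W    L    W    L    W
a=1:    L    W    L    W    L    W
a=2:    W    W    W    W    W    W
a=3:    W    L    W    L    W    L
a=4:    W    L    W    L    W    L
a=5:    W    W    W    W    W    W
a=6:    L    W    L    W    L    W
a=7:    L    W    L    W    L    W
a=8:    W    W    W    W    W    W
Cells with no legal move (terminal, hence L): (0,0), (1,0).
The remaining L cells, each justified by listing all of its moves:
(0,2): the only move is to (0,1)(W), a W ⇒ L
(0,4): the only move is to (0,3)(W), a W ⇒ L
(1,2): moves to (1,1)(W), (0,1)(W); every one is W ⇒ L
(1,4): moves to (1,3)(W), (0,3)(W); every one is W ⇒ L
(3,1): moves to (1,1)(W), (3,0)(W), (2,0)(W); every one is W ⇒ L
(3,3): moves to (1,3)(W), (3,2)(W), (2,2)(W); every one is W ⇒ L
(3,5): moves to (1,5)(W), (3,4)(W), (3,0)(W), (2,4)(W); every one is W ⇒ L
(4,1): moves to (2,1)(W), (0,1)(W), (4,0)(W), (3,0)(W); every one is W ⇒ L
(4,3): moves to (2,3)(W), (0,3)(W), (4,2)(W), (3,2)(W); every one is W ⇒ L
(4,5): moves to (2,5)(W), (0,5)(W), (4,4)(W), (4,0)(W), (3,4)(W); every one is W ⇒ L
(6,0): moves to (4,0)(W), (2,0)(W); every one is W ⇒ L
(6,2): moves to (4,2)(W), (2,2)(W), (6,1)(W), (5,1)(W); every one is W ⇒ L
(6,4): moves to (4,4)(W), (2,4)(W), (6,3)(W), (5,3)(W); every one is W ⇒ L
(7,0): moves to (5,0)(W), (3,0)(W); every one is W ⇒ L
(7,2): moves to (5,2)(W), (3,2)(W), (7,1)(W), (6,1)(W); every one is W ⇒ L
(7,4): moves to (5,4)(W), (3,4)(W), (7,3)(W), (6,3)(W); every one is W ⇒ L
Every other cell has at least one move into one of the L cells above, so it is W.
From (8,5) Maya can move to (4,5), reaching an L position.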